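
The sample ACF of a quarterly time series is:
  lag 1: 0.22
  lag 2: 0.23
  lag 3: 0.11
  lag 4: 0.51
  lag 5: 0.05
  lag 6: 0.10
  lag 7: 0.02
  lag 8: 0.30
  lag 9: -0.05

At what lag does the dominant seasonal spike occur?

4

The largest autocorrelation is r_4 = 0.51, with a weaker echo at lag 8 (0.30); the remaining lags stay at or below 0.23.
The dominant spike at lag 4 indicates a seasonal period of 4.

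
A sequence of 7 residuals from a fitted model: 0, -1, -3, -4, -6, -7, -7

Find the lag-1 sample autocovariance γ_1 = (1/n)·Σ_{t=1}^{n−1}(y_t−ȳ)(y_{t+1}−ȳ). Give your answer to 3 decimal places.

4.286

Mean ȳ = (0 − 1 − 3 − 4 − 6 − 7 − 7)/7 = -4.0000
Deviations: 4.0000, 3.0000, 1.0000, 0.0000, -2.0000, -3.0000, -3.0000
Σ_{t=1}^{6}(y_t−ȳ)(y_{t+1}−ȳ) = 30.0000
γ_1 = 30.0000 / 7 = 4.286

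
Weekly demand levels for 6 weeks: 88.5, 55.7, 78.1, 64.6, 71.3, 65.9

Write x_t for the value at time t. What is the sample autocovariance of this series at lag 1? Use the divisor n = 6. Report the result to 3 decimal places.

-71.650

Mean x̄ = (88.5 + 55.7 + 78.1 + 64.6 + 71.3 + 65.9)/6 = 70.6833
Deviations: 17.8167, -14.9833, 7.4167, -6.0833, 0.6167, -4.7833
Σ_{t=1}^{5}(x_t−x̄)(x_{t+1}−x̄) = -429.8986
γ_1 = -429.8986 / 6 = -71.650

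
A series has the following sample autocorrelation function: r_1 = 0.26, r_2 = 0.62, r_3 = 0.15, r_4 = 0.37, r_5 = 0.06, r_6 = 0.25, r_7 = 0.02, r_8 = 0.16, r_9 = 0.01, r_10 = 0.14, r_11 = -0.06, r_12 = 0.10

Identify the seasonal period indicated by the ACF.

2

The largest autocorrelation is r_2 = 0.62, with a weaker echo at lag 4 (0.37); the remaining lags stay at or below 0.26.
The dominant spike at lag 2 indicates a seasonal period of 2.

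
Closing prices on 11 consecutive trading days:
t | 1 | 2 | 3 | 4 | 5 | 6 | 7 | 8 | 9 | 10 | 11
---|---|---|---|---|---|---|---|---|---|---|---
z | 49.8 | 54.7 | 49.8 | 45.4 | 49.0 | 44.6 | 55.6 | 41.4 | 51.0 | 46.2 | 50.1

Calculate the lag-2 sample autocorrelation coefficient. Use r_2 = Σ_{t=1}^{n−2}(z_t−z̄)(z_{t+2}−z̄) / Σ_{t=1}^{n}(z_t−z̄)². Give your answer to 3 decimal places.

Mean z̄ = (49.8 + 54.7 + 49.8 + 45.4 + 49.0 + 44.6 + 55.6 + 41.4 + 51.0 + 46.2 + 50.1)/11 = 48.8727
Numerator Σ_{t=1}^{9}(z_t−z̄)(z_{t+2}−z̄) = 65.2585
Denominator Σ(z_t−z̄)² = 180.2818
r_2 = 65.2585 / 180.2818 = 0.362

0.362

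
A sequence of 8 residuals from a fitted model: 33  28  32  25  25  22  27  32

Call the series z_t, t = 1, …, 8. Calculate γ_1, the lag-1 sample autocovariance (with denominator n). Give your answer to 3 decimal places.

2.125

Mean z̄ = (33 + 28 + 32 + 25 + 25 + 22 + 27 + 32)/8 = 28.0000
Σ_{t=1}^{7}(z_t−z̄)(z_{t+1}−z̄) = 17.0000
γ_1 = 17.0000 / 8 = 2.125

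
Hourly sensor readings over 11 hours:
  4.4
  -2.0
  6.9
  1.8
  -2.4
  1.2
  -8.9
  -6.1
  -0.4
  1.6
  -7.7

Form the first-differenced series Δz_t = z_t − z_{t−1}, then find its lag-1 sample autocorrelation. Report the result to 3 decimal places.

First differences Δz: -6.4, 8.9, -5.1, -4.2, 3.6, -10.1, 2.8, 5.7, 2.0, -9.3
Mean of differences = -1.2100
Numerator Σ(Δz_t−Δz̄)(Δz_{t+1}−Δz̄) = -149.0381
Denominator Σ(Δz_t−Δz̄)² = 394.9690
r_1(Δz) = -149.0381 / 394.9690 = -0.377

-0.377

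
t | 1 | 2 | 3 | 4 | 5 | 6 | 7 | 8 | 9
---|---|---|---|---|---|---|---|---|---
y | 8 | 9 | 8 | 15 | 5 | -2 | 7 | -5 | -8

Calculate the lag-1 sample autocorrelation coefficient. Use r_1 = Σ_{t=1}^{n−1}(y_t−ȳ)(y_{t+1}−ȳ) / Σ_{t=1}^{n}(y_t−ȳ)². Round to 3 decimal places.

0.336

Mean ȳ = (8 + 9 + 8 + 15 + 5 − 2 + 7 − 5 − 8)/9 = 4.1111
Numerator Σ_{t=1}^{8}(y_t−ȳ)(y_{t+1}−ȳ) = 150.9877
Denominator Σ(y_t−ȳ)² = 448.8889
r_1 = 150.9877 / 448.8889 = 0.336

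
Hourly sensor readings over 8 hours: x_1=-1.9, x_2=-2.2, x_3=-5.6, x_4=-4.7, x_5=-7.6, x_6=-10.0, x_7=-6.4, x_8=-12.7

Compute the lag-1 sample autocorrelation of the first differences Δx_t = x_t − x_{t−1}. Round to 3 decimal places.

First differences Δx: -0.3, -3.4, 0.9, -2.9, -2.4, 3.6, -6.3
Mean of differences = -1.5429
Numerator Σ(Δx_t−Δx̄)(Δx_{t+1}−Δx̄) = -37.8704
Denominator Σ(Δx_t−Δx̄)² = 62.6171
r_1(Δx) = -37.8704 / 62.6171 = -0.605

-0.605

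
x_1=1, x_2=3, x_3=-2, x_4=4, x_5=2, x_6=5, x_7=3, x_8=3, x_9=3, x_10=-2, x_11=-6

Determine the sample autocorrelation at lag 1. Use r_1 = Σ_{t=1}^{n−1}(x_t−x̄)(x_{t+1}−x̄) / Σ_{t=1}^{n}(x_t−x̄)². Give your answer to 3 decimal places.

0.187

Mean x̄ = (1 + 3 − 2 + 4 + 2 + 5 + 3 + 3 + 3 − 2 − 6)/11 = 1.2727
Numerator Σ_{t=1}^{10}(x_t−x̄)(x_{t+1}−x̄) = 20.1983
Denominator Σ(x_t−x̄)² = 108.1818
r_1 = 20.1983 / 108.1818 = 0.187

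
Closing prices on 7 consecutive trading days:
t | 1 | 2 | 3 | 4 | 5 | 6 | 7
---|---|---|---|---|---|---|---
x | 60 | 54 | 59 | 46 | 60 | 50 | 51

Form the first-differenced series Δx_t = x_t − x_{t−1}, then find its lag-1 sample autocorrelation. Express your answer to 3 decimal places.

First differences Δx: -6, 5, -13, 14, -10, 1
Mean of differences = -1.5000
Numerator Σ(Δx_t−Δx̄)(Δx_{t+1}−Δx̄) = -435.2500
Denominator Σ(Δx_t−Δx̄)² = 513.5000
r_1(Δx) = -435.2500 / 513.5000 = -0.848

-0.848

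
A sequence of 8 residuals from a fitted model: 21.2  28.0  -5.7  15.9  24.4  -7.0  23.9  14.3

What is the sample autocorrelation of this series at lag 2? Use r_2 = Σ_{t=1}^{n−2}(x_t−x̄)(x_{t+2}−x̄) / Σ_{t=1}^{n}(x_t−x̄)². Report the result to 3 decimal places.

Mean x̄ = (21.2 + 28.0 − 5.7 + 15.9 + 24.4 − 7.0 + 23.9 + 14.3)/8 = 14.3750
Deviations from mean: 6.8250, 13.6250, -20.0750, 1.5250, 10.0250, -21.3750, 9.5250, -0.0750
Σ(x_t−x̄)(x_{t+2}−x̄) = (-137.0119) + (20.7781) + (-201.2519) + (-32.5969) + (95.4881) + (1.6031) = -252.9913
Denominator Σ(x_t−x̄)² = 1285.6750
r_2 = -252.9913 / 1285.6750 = -0.197

-0.197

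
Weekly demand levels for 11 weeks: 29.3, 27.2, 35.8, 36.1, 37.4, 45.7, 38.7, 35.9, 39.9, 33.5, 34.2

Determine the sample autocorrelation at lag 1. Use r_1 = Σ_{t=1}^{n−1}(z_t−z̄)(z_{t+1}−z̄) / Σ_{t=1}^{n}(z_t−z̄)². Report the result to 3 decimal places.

Mean z̄ = (29.3 + 27.2 + 35.8 + 36.1 + 37.4 + 45.7 + 38.7 + 35.9 + 39.9 + 33.5 + 34.2)/11 = 35.7909
Numerator Σ_{t=1}^{10}(z_t−z̄)(z_{t+1}−z̄) = 95.9526
Denominator Σ(z_t−z̄)² = 249.9491
r_1 = 95.9526 / 249.9491 = 0.384

0.384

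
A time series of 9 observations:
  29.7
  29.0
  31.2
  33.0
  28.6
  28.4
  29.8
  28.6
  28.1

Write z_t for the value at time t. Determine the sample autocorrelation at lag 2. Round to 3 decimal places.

Mean z̄ = (29.7 + 29.0 + 31.2 + 33.0 + 28.6 + 28.4 + 29.8 + 28.6 + 28.1)/9 = 29.6000
Numerator Σ_{t=1}^{7}(z_t−z̄)(z_{t+2}−z̄) = -6.8600
Denominator Σ(z_t−z̄)² = 20.2200
r_2 = -6.8600 / 20.2200 = -0.339

-0.339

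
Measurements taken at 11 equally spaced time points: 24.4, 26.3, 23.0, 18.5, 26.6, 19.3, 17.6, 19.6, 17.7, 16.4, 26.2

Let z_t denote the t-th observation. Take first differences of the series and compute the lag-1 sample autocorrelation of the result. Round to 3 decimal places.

-0.345

First differences Δz: 1.9, -3.3, -4.5, 8.1, -7.3, -1.7, 2.0, -1.9, -1.3, 9.8
Mean of differences = 0.1800
Numerator Σ(Δz_t−Δz̄)(Δz_{t+1}−Δz̄) = -90.3104
Denominator Σ(Δz_t−Δz̄)² = 261.5560
r_1(Δz) = -90.3104 / 261.5560 = -0.345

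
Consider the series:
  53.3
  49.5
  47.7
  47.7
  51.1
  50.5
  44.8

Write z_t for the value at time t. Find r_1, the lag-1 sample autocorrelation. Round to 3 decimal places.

Mean z̄ = (53.3 + 49.5 + 47.7 + 47.7 + 51.1 + 50.5 + 44.8)/7 = 49.2286
Deviations from mean: 4.0714, 0.2714, -1.5286, -1.5286, 1.8714, 1.2714, -4.4286
Numerator Σ_{t=1}^{6}(z_t−z̄)(z_{t+1}−z̄) = -3.0851
Denominator Σ(z_t−z̄)² = 46.0543
r_1 = -3.0851 / 46.0543 = -0.067

-0.067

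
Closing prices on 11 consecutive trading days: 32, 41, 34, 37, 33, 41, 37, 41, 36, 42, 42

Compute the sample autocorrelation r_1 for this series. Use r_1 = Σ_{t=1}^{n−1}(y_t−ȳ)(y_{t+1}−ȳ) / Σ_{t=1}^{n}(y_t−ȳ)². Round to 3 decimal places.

Mean ȳ = (32 + 41 + 34 + 37 + 33 + 41 + 37 + 41 + 36 + 42 + 42)/11 = 37.8182
Numerator Σ_{t=1}^{10}(y_t−ȳ)(y_{t+1}−ȳ) = -40.0331
Denominator Σ(y_t−ȳ)² = 141.6364
r_1 = -40.0331 / 141.6364 = -0.283

-0.283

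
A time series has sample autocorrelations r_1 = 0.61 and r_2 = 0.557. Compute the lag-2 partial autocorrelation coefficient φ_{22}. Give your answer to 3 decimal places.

0.294

φ_{22} = (r_2 − r_1²) / (1 − r_1²)
r_1² = (0.61)² = 0.3721
Numerator = 0.557 − 0.3721 = 0.1849; denominator = 1 − 0.3721 = 0.6279
φ_{22} = 0.1849 / 0.6279 = 0.294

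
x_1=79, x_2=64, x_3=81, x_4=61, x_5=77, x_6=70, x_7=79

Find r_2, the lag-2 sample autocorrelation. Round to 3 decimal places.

Mean x̄ = (79 + 64 + 81 + 61 + 77 + 70 + 79)/7 = 73.0000
Deviations from mean: 6.0000, -9.0000, 8.0000, -12.0000, 4.0000, -3.0000, 6.0000
Σ(x_t−x̄)(x_{t+2}−x̄) = (48.0000) + (108.0000) + (32.0000) + (36.0000) + (24.0000) = 248.0000
Denominator Σ(x_t−x̄)² = 386.0000
r_2 = 248.0000 / 386.0000 = 0.642

0.642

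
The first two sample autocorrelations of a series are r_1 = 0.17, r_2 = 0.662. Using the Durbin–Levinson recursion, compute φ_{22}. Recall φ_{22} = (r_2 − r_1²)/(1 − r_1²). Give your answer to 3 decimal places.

0.652

φ_{22} = (r_2 − r_1²) / (1 − r_1²)
r_1² = (0.17)² = 0.0289
Numerator = 0.662 − 0.0289 = 0.6331; denominator = 1 − 0.0289 = 0.9711
φ_{22} = 0.6331 / 0.9711 = 0.652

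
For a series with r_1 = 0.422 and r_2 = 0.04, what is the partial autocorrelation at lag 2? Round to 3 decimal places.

-0.168

φ_{22} = (r_2 − r_1²) / (1 − r_1²)
r_1² = (0.422)² = 0.178084
Numerator = 0.04 − 0.1781 = -0.1381; denominator = 1 − 0.1781 = 0.8219
φ_{22} = -0.1381 / 0.8219 = -0.168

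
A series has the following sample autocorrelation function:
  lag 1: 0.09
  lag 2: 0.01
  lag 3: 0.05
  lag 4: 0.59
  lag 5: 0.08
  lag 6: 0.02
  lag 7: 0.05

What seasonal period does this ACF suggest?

4

The largest autocorrelation is r_4 = 0.59; the remaining lags stay at or below 0.09.
The dominant spike at lag 4 indicates a seasonal period of 4.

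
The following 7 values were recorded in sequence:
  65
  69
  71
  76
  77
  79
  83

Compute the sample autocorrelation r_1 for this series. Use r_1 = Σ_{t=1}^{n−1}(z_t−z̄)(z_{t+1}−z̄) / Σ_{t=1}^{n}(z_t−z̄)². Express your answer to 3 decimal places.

Mean z̄ = (65 + 69 + 71 + 76 + 77 + 79 + 83)/7 = 74.2857
Deviations from mean: -9.2857, -5.2857, -3.2857, 1.7143, 2.7143, 4.7143, 8.7143
Numerator Σ_{t=1}^{6}(z_t−z̄)(z_{t+1}−z̄) = 119.3469
Denominator Σ(z_t−z̄)² = 233.4286
r_1 = 119.3469 / 233.4286 = 0.511

0.511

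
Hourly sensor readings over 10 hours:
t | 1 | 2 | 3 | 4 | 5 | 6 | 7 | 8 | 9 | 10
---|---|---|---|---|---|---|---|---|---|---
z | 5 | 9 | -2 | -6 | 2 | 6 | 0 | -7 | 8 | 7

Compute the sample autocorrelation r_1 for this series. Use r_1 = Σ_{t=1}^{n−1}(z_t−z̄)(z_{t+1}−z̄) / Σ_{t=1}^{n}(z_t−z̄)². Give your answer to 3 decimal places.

0.041

Mean z̄ = (5 + 9 − 2 − 6 + 2 + 6 + 0 − 7 + 8 + 7)/10 = 2.2000
Numerator Σ_{t=1}^{9}(z_t−z̄)(z_{t+1}−z̄) = 12.1600
Denominator Σ(z_t−z̄)² = 299.6000
r_1 = 12.1600 / 299.6000 = 0.041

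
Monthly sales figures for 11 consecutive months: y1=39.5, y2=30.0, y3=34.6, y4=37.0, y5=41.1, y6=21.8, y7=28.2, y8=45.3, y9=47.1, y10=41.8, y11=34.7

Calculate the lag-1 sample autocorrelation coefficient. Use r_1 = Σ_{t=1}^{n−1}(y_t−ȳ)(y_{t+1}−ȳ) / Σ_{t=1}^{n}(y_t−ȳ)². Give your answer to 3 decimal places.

0.198

Mean ȳ = (39.5 + 30.0 + 34.6 + 37.0 + 41.1 + 21.8 + 28.2 + 45.3 + 47.1 + 41.8 + 34.7)/11 = 36.4636
Numerator Σ_{t=1}^{10}(y_t−ȳ)(y_{t+1}−ȳ) = 115.4105
Denominator Σ(y_t−ȳ)² = 582.3655
r_1 = 115.4105 / 582.3655 = 0.198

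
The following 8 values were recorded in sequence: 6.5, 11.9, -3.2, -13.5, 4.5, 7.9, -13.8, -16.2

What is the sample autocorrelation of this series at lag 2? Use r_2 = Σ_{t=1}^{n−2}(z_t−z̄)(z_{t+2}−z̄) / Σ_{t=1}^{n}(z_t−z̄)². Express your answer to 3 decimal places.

-0.578

Mean z̄ = (6.5 + 11.9 − 3.2 − 13.5 + 4.5 + 7.9 − 13.8 − 16.2)/8 = -1.9875
Deviations from mean: 8.4875, 13.8875, -1.2125, -11.5125, 6.4875, 9.8875, -11.8125, -14.2125
Σ(z_t−z̄)(z_{t+2}−z̄) = (-10.2911) + (-159.8798) + (-7.8661) + (-113.8298) + (-76.6336) + (-140.5261) = -509.0266
Denominator Σ(z_t−z̄)² = 880.2888
r_2 = -509.0266 / 880.2888 = -0.578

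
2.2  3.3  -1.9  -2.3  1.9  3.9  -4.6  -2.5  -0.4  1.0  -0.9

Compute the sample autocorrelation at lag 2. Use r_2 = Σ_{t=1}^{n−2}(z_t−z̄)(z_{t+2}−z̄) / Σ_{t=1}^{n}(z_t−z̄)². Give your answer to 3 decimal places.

Mean z̄ = (2.2 + 3.3 − 1.9 − 2.3 + 1.9 + 3.9 − 4.6 − 2.5 − 0.4 + 1.0 − 0.9)/11 = -0.0273
Numerator Σ_{t=1}^{9}(z_t−z̄)(z_{t+2}−z̄) = -43.3024
Denominator Σ(z_t−z̄)² = 72.8218
r_2 = -43.3024 / 72.8218 = -0.595

-0.595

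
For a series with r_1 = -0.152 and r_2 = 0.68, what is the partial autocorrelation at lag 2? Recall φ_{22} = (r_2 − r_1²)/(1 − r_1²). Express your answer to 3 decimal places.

φ_{22} = (r_2 − r_1²) / (1 − r_1²)
r_1² = (-0.152)² = 0.023104
Numerator = 0.68 − 0.0231 = 0.6569; denominator = 1 − 0.0231 = 0.9769
φ_{22} = 0.6569 / 0.9769 = 0.672

0.672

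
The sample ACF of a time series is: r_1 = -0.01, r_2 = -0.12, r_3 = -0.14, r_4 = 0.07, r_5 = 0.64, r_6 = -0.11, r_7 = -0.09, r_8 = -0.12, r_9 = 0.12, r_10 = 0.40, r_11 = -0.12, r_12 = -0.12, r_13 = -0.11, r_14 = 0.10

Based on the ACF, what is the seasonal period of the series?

The largest autocorrelation is r_5 = 0.64, with a weaker echo at lag 10 (0.40); the remaining lags stay at or below 0.12.
The dominant spike at lag 5 indicates a seasonal period of 5.

5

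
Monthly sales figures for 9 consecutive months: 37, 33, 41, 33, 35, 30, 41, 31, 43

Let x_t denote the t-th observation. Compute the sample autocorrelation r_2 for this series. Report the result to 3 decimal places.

0.483

Mean x̄ = (37 + 33 + 41 + 33 + 35 + 30 + 41 + 31 + 43)/9 = 36.0000
Numerator Σ_{t=1}^{7}(x_t−x̄)(x_{t+2}−x̄) = 87.0000
Denominator Σ(x_t−x̄)² = 180.0000
r_2 = 87.0000 / 180.0000 = 0.483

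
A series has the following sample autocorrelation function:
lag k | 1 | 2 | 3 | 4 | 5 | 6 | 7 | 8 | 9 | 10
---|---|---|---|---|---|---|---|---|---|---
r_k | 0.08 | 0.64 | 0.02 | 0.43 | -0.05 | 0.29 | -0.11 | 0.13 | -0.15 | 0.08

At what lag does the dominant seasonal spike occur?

2

The largest autocorrelation is r_2 = 0.64, with weaker echoes at lags 4 (0.43) and 6 (0.29); the remaining lags stay at or below 0.13.
The dominant spike at lag 2 indicates a seasonal period of 2.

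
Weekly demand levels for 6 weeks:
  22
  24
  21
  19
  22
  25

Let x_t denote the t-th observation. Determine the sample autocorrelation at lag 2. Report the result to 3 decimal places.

-0.630

Mean x̄ = (22 + 24 + 21 + 19 + 22 + 25)/6 = 22.1667
Deviations from mean: -0.1667, 1.8333, -1.1667, -3.1667, -0.1667, 2.8333
Numerator Σ_{t=1}^{4}(x_t−x̄)(x_{t+2}−x̄) = -14.3889
Denominator Σ(x_t−x̄)² = 22.8333
r_2 = -14.3889 / 22.8333 = -0.630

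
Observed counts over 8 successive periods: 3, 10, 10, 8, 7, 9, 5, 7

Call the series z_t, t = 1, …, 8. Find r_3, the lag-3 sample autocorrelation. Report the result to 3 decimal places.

-0.019

Mean z̄ = (3 + 10 + 10 + 8 + 7 + 9 + 5 + 7)/8 = 7.3750
Deviations from mean: -4.3750, 2.6250, 2.6250, 0.6250, -0.3750, 1.6250, -2.3750, -0.3750
Numerator Σ_{t=1}^{5}(z_t−z̄)(z_{t+3}−z̄) = -0.7969
Denominator Σ(z_t−z̄)² = 41.8750
r_3 = -0.7969 / 41.8750 = -0.019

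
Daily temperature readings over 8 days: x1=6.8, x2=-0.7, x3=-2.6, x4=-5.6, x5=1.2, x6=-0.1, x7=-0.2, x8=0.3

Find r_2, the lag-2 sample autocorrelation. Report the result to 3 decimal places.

Mean x̄ = (6.8 − 0.7 − 2.6 − 5.6 + 1.2 − 0.1 − 0.2 + 0.3)/8 = -0.1125
Deviations from mean: 6.9125, -0.5875, -2.4875, -5.4875, 1.3125, 0.0125, -0.0875, 0.4125
Numerator Σ_{t=1}^{6}(x_t−x̄)(x_{t+2}−x̄) = -17.4141
Denominator Σ(x_t−x̄)² = 86.3288
r_2 = -17.4141 / 86.3288 = -0.202

-0.202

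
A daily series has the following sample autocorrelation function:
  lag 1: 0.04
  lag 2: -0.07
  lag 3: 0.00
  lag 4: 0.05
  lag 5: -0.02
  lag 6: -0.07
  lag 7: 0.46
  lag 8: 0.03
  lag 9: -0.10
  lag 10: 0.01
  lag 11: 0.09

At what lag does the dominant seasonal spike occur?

The largest autocorrelation is r_7 = 0.46; the remaining lags stay at or below 0.09.
The dominant spike at lag 7 indicates a seasonal period of 7.

7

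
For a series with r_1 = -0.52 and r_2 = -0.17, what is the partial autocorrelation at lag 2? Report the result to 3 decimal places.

-0.604

φ_{22} = (r_2 − r_1²) / (1 − r_1²)
r_1² = (-0.52)² = 0.2704
Numerator = -0.17 − 0.2704 = -0.4404; denominator = 1 − 0.2704 = 0.7296
φ_{22} = -0.4404 / 0.7296 = -0.604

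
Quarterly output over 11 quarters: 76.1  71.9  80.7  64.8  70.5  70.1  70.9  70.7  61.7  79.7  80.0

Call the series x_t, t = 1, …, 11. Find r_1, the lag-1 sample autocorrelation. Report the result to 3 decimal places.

Mean x̄ = (76.1 + 71.9 + 80.7 + 64.8 + 70.5 + 70.1 + 70.9 + 70.7 + 61.7 + 79.7 + 80.0)/11 = 72.4636
Numerator Σ_{t=1}^{10}(x_t−x̄)(x_{t+1}−x̄) = -48.0395
Denominator Σ(x_t−x̄)² = 380.1255
r_1 = -48.0395 / 380.1255 = -0.126

-0.126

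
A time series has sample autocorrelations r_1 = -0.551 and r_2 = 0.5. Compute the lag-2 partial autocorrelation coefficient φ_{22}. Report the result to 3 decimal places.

0.282

φ_{22} = (r_2 − r_1²) / (1 − r_1²)
r_1² = (-0.551)² = 0.303601
Numerator = 0.5 − 0.3036 = 0.1964; denominator = 1 − 0.3036 = 0.6964
φ_{22} = 0.1964 / 0.6964 = 0.282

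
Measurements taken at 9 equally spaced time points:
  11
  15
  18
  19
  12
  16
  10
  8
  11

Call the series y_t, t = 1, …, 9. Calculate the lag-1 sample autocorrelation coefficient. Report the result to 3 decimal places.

0.350

Mean ȳ = (11 + 15 + 18 + 19 + 12 + 16 + 10 + 8 + 11)/9 = 13.3333
Numerator Σ_{t=1}^{8}(y_t−ȳ)(y_{t+1}−ȳ) = 40.5556
Denominator Σ(y_t−ȳ)² = 116.0000
r_1 = 40.5556 / 116.0000 = 0.350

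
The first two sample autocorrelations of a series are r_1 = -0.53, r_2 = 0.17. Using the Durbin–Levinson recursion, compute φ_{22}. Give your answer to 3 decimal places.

φ_{22} = (r_2 − r_1²) / (1 − r_1²)
r_1² = (-0.53)² = 0.2809
Numerator = 0.17 − 0.2809 = -0.1109; denominator = 1 − 0.2809 = 0.7191
φ_{22} = -0.1109 / 0.7191 = -0.154

-0.154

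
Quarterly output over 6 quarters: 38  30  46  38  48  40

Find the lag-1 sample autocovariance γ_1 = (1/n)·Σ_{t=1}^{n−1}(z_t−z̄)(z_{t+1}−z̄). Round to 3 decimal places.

Mean z̄ = (38 + 30 + 46 + 38 + 48 + 40)/6 = 40.0000
Deviations: -2.0000, -10.0000, 6.0000, -2.0000, 8.0000, 0.0000
Σ_{t=1}^{5}(z_t−z̄)(z_{t+1}−z̄) = -68.0000
γ_1 = -68.0000 / 6 = -11.333

-11.333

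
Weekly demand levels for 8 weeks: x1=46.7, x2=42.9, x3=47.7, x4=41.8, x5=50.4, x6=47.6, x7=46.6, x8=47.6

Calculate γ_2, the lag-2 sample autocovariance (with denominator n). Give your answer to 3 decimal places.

2.298

Mean x̄ = (46.7 + 42.9 + 47.7 + 41.8 + 50.4 + 47.6 + 46.6 + 47.6)/8 = 46.4125
Σ_{t=1}^{6}(x_t−x̄)(x_{t+2}−x̄) = 18.3859
γ_2 = 18.3859 / 8 = 2.298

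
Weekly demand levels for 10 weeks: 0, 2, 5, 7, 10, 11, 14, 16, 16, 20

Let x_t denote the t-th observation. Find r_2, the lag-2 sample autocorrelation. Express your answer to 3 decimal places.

Mean x̄ = (0 + 2 + 5 + 7 + 10 + 11 + 14 + 16 + 16 + 20)/10 = 10.1000
Numerator Σ_{t=1}^{8}(x_t−x̄)(x_{t+2}−x̄) = 160.6800
Denominator Σ(x_t−x̄)² = 386.9000
r_2 = 160.6800 / 386.9000 = 0.415

0.415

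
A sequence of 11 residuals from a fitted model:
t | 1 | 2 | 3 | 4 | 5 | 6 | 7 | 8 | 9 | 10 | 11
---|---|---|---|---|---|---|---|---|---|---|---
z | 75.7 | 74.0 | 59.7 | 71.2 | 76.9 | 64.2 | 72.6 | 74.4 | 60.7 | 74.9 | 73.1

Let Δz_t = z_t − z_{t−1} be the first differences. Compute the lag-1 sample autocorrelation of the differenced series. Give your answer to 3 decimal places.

-0.484

First differences Δz: -1.7, -14.3, 11.5, 5.7, -12.7, 8.4, 1.8, -13.7, 14.2, -1.8
Mean of differences = -0.2600
Numerator Σ(Δz_t−Δz̄)(Δz_{t+1}−Δz̄) = -483.1336
Denominator Σ(Δz_t−Δz̄)² = 999.1040
r_1(Δz) = -483.1336 / 999.1040 = -0.484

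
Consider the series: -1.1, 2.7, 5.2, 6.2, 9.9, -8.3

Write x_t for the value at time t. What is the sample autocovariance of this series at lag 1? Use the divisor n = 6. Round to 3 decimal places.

Mean x̄ = (-1.1 + 2.7 + 5.2 + 6.2 + 9.9 − 8.3)/6 = 2.4333
Deviations: -3.5333, 0.2667, 2.7667, 3.7667, 7.4667, -10.7333
Σ_{t=1}^{5}(x_t−x̄)(x_{t+1}−x̄) = -41.8011
γ_1 = -41.8011 / 6 = -6.967

-6.967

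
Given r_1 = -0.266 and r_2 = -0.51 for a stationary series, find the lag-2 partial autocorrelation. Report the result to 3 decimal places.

-0.625

φ_{22} = (r_2 − r_1²) / (1 − r_1²)
r_1² = (-0.266)² = 0.070756
Numerator = -0.51 − 0.0708 = -0.5808; denominator = 1 − 0.0708 = 0.9292
φ_{22} = -0.5808 / 0.9292 = -0.625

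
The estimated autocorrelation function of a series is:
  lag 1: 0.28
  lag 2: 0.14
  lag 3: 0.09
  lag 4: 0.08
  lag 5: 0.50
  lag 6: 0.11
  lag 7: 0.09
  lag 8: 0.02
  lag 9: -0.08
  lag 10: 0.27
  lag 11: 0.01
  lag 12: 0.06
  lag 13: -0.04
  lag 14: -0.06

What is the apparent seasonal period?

5

The largest autocorrelation is r_5 = 0.50; the remaining lags stay at or below 0.28. The elevated value at lag 1 (0.28), dropping to 0.14 at lag 2, reflects decaying short-term dependence rather than seasonality.
The dominant spike at lag 5 indicates a seasonal period of 5.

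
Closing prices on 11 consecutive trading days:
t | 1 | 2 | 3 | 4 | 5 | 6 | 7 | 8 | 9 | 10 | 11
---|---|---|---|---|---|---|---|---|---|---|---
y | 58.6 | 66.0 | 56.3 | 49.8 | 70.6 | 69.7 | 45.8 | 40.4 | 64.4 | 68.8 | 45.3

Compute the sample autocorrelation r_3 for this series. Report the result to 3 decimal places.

0.098

Mean ȳ = (58.6 + 66.0 + 56.3 + 49.8 + 70.6 + 69.7 + 45.8 + 40.4 + 64.4 + 68.8 + 45.3)/11 = 57.7909
Numerator Σ_{t=1}^{8}(y_t−ȳ)(y_{t+3}−ȳ) = 117.9143
Denominator Σ(y_t−ȳ)² = 1207.1491
r_3 = 117.9143 / 1207.1491 = 0.098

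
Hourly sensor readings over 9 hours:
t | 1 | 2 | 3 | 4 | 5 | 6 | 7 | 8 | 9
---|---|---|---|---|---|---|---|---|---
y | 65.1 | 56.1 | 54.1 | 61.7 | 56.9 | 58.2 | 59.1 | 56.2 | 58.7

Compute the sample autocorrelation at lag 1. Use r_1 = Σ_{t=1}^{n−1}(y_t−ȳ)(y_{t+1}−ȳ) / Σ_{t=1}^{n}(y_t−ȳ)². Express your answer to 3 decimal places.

Mean ȳ = (65.1 + 56.1 + 54.1 + 61.7 + 56.9 + 58.2 + 59.1 + 56.2 + 58.7)/9 = 58.4556
Numerator Σ_{t=1}^{8}(y_t−ȳ)(y_{t+1}−ȳ) = -26.3420
Denominator Σ(y_t−ȳ)² = 87.2422
r_1 = -26.3420 / 87.2422 = -0.302

-0.302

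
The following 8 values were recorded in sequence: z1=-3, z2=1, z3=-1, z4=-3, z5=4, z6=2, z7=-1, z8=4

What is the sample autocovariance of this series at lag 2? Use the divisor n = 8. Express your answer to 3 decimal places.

Mean z̄ = (-3 + 1 − 1 − 3 + 4 + 2 − 1 + 4)/8 = 0.3750
Deviations: -3.3750, 0.6250, -1.3750, -3.3750, 3.6250, 1.6250, -1.3750, 3.6250
Σ_{t=1}^{6}(z_t−z̄)(z_{t+2}−z̄) = -7.0313
γ_2 = -7.0313 / 8 = -0.879

-0.879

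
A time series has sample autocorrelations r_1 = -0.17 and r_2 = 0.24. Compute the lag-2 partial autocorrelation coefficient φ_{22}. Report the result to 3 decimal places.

0.217

φ_{22} = (r_2 − r_1²) / (1 − r_1²)
r_1² = (-0.17)² = 0.0289
Numerator = 0.24 − 0.0289 = 0.2111; denominator = 1 − 0.0289 = 0.9711
φ_{22} = 0.2111 / 0.9711 = 0.217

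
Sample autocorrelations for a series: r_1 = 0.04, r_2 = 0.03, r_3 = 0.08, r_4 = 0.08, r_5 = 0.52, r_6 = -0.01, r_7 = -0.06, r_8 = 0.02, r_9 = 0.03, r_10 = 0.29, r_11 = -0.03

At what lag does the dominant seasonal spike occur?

The largest autocorrelation is r_5 = 0.52, with a weaker echo at lag 10 (0.29); the remaining lags stay at or below 0.08.
The dominant spike at lag 5 indicates a seasonal period of 5.

5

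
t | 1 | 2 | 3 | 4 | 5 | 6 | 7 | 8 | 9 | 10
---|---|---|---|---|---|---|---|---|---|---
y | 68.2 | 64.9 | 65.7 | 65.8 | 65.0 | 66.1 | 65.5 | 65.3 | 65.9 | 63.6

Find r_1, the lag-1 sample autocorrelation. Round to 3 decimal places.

Mean ȳ = (68.2 + 64.9 + 65.7 + 65.8 + 65.0 + 66.1 + 65.5 + 65.3 + 65.9 + 63.6)/10 = 65.6000
Numerator Σ_{t=1}^{9}(y_t−ȳ)(y_{t+1}−ȳ) = -3.0000
Denominator Σ(y_t−ȳ)² = 12.1000
r_1 = -3.0000 / 12.1000 = -0.248

-0.248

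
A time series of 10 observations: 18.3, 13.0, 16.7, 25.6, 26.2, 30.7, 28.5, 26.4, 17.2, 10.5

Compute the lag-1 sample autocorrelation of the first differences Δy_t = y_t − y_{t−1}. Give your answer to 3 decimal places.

0.365

First differences Δy: -5.3, 3.7, 8.9, 0.6, 4.5, -2.2, -2.1, -9.2, -6.7
Mean of differences = -0.8667
Numerator Σ(Δy_t−Δȳ)(Δy_{t+1}−Δȳ) = 99.9289
Denominator Σ(Δy_t−Δȳ)² = 273.6200
r_1(Δy) = 99.9289 / 273.6200 = 0.365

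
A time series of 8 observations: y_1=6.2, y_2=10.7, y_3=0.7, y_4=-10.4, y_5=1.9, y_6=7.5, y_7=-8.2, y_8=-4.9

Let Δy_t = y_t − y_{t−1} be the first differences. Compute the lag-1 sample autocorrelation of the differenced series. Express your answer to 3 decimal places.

-0.261

First differences Δy: 4.5, -10.0, -11.1, 12.3, 5.6, -15.7, 3.3
Mean of differences = -1.5857
Numerator Σ(Δy_t−Δȳ)(Δy_{t+1}−Δȳ) = -173.8645
Denominator Σ(Δy_t−Δȳ)² = 665.8886
r_1(Δy) = -173.8645 / 665.8886 = -0.261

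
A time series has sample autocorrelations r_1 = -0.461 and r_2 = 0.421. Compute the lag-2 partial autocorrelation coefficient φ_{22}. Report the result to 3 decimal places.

0.265

φ_{22} = (r_2 − r_1²) / (1 − r_1²)
r_1² = (-0.461)² = 0.212521
Numerator = 0.421 − 0.2125 = 0.2085; denominator = 1 − 0.2125 = 0.7875
φ_{22} = 0.2085 / 0.7875 = 0.265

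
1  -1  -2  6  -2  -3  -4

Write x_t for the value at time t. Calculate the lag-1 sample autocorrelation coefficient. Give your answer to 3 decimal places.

Mean x̄ = (1 − 1 − 2 + 6 − 2 − 3 − 4)/7 = -0.7143
Deviations from mean: 1.7143, -0.2857, -1.2857, 6.7143, -1.2857, -2.2857, -3.2857
Σ(x_t−x̄)(x_{t+1}−x̄) = (-0.4898) + (0.3673) + (-8.6327) + (-8.6327) + (2.9388) + (7.5102) = -6.9388
Denominator Σ(x_t−x̄)² = 67.4286
r_1 = -6.9388 / 67.4286 = -0.103

-0.103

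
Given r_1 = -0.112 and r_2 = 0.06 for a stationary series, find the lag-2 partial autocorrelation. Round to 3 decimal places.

φ_{22} = (r_2 − r_1²) / (1 − r_1²)
r_1² = (-0.112)² = 0.012544
Numerator = 0.06 − 0.0125 = 0.0475; denominator = 1 − 0.0125 = 0.9875
φ_{22} = 0.0475 / 0.9875 = 0.048

0.048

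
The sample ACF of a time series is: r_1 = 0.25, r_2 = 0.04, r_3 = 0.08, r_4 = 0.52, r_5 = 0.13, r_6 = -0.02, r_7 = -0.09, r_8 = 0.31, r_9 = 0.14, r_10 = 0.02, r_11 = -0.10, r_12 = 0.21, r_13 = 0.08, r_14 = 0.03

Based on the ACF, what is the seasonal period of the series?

4

The largest autocorrelation is r_4 = 0.52, with a weaker echo at lag 8 (0.31); the remaining lags stay at or below 0.25. The elevated value at lag 1 (0.25), dropping to 0.04 at lag 2, reflects decaying short-term dependence rather than seasonality.
The dominant spike at lag 4 indicates a seasonal period of 4.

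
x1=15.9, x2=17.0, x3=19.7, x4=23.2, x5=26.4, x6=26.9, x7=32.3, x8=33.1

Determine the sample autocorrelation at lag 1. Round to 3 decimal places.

0.650

Mean x̄ = (15.9 + 17.0 + 19.7 + 23.2 + 26.4 + 26.9 + 32.3 + 33.1)/8 = 24.3125
Deviations from mean: -8.4125, -7.3125, -4.6125, -1.1125, 2.0875, 2.5875, 7.9875, 8.7875
Σ(x_t−x̄)(x_{t+1}−x̄) = (61.5164) + (33.7289) + (5.1314) + (-2.3223) + (5.4014) + (20.6677) + (70.1902) = 194.3136
Denominator Σ(x_t−x̄)² = 298.8288
r_1 = 194.3136 / 298.8288 = 0.650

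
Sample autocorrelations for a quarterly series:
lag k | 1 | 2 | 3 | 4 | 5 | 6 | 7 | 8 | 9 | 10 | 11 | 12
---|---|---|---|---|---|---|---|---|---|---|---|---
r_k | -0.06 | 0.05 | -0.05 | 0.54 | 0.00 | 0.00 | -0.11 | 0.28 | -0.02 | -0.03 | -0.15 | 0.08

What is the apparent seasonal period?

The largest autocorrelation is r_4 = 0.54, with a weaker echo at lag 8 (0.28); the remaining lags stay at or below 0.08.
The dominant spike at lag 4 indicates a seasonal period of 4.

4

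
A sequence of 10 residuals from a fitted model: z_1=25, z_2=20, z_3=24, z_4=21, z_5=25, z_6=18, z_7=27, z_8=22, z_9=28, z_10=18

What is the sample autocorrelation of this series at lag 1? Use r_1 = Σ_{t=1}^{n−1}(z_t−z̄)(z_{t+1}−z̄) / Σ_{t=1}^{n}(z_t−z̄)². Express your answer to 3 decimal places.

Mean z̄ = (25 + 20 + 24 + 21 + 25 + 18 + 27 + 22 + 28 + 18)/10 = 22.8000
Numerator Σ_{t=1}^{9}(z_t−z̄)(z_{t+1}−z̄) = -78.8400
Denominator Σ(z_t−z̄)² = 113.6000
r_1 = -78.8400 / 113.6000 = -0.694

-0.694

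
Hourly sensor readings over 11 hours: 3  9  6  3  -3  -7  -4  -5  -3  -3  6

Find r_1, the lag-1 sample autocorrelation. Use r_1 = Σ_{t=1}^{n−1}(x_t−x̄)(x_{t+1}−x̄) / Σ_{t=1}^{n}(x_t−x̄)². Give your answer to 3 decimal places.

0.578

Mean x̄ = (3 + 9 + 6 + 3 − 3 − 7 − 4 − 5 − 3 − 3 + 6)/11 = 0.1818
Numerator Σ_{t=1}^{10}(x_t−x̄)(x_{t+1}−x̄) = 166.2397
Denominator Σ(x_t−x̄)² = 287.6364
r_1 = 166.2397 / 287.6364 = 0.578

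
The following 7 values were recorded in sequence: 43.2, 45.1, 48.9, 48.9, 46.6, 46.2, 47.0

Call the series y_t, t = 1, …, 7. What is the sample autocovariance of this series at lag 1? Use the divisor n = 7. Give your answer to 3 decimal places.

0.985

Mean ȳ = (43.2 + 45.1 + 48.9 + 48.9 + 46.6 + 46.2 + 47.0)/7 = 46.5571
Deviations: -3.3571, -1.4571, 2.3429, 2.3429, 0.0429, -0.3571, 0.4429
Σ_{t=1}^{6}(y_t−ȳ)(y_{t+1}−ȳ) = 6.8939
γ_1 = 6.8939 / 7 = 0.985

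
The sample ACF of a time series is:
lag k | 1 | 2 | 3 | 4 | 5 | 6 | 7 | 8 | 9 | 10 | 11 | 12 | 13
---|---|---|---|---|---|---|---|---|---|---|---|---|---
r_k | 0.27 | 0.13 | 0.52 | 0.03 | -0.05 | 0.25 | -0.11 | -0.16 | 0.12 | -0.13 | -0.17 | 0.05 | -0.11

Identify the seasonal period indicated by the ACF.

The largest autocorrelation is r_3 = 0.52; the remaining lags stay at or below 0.27. The elevated value at lag 1 (0.27), dropping to 0.13 at lag 2, reflects decaying short-term dependence rather than seasonality.
The dominant spike at lag 3 indicates a seasonal period of 3.

3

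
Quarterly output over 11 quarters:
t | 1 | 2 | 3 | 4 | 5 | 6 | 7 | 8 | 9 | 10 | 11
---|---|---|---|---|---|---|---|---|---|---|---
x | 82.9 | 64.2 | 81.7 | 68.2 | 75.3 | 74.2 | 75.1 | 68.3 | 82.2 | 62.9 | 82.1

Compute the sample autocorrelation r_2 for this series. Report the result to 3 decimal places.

Mean x̄ = (82.9 + 64.2 + 81.7 + 68.2 + 75.3 + 74.2 + 75.1 + 68.3 + 82.2 + 62.9 + 82.1)/11 = 74.2818
Numerator Σ_{t=1}^{9}(x_t−x̄)(x_{t+2}−x̄) = 271.0884
Denominator Σ(x_t−x̄)² = 558.7964
r_2 = 271.0884 / 558.7964 = 0.485

0.485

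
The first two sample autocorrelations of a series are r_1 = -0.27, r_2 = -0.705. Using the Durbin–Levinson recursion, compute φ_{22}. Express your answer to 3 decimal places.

-0.839

φ_{22} = (r_2 − r_1²) / (1 − r_1²)
r_1² = (-0.27)² = 0.0729
Numerator = -0.705 − 0.0729 = -0.7779; denominator = 1 − 0.0729 = 0.9271
φ_{22} = -0.7779 / 0.9271 = -0.839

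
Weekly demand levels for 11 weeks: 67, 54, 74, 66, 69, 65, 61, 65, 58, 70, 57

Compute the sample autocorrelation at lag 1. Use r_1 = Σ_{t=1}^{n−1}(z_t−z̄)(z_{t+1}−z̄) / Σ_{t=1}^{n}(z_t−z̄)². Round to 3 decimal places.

-0.504

Mean z̄ = (67 + 54 + 74 + 66 + 69 + 65 + 61 + 65 + 58 + 70 + 57)/11 = 64.1818
Numerator Σ_{t=1}^{10}(z_t−z̄)(z_{t+1}−z̄) = -186.1240
Denominator Σ(z_t−z̄)² = 369.6364
r_1 = -186.1240 / 369.6364 = -0.504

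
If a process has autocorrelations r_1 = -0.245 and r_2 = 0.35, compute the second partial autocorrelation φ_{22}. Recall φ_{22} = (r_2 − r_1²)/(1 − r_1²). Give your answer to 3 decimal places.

0.308

φ_{22} = (r_2 − r_1²) / (1 − r_1²)
r_1² = (-0.245)² = 0.060025
Numerator = 0.35 − 0.0600 = 0.2900; denominator = 1 − 0.0600 = 0.9400
φ_{22} = 0.2900 / 0.9400 = 0.308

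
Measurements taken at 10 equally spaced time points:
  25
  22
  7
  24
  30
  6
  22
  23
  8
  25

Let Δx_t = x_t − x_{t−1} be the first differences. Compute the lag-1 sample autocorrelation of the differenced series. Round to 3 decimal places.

-0.467

First differences Δx: -3, -15, 17, 6, -24, 16, 1, -15, 17
Mean of differences = 0.0000
Numerator Σ(Δx_t−Δx̄)(Δx_{t+1}−Δx̄) = -890.0000
Denominator Σ(Δx_t−Δx̄)² = 1906.0000
r_1(Δx) = -890.0000 / 1906.0000 = -0.467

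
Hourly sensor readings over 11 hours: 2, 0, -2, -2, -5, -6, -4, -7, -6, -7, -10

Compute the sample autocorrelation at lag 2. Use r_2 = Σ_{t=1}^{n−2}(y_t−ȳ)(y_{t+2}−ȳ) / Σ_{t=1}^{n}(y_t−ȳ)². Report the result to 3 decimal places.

0.325

Mean ȳ = (2 + 0 − 2 − 2 − 5 − 6 − 4 − 7 − 6 − 7 − 10)/11 = -4.2727
Numerator Σ_{t=1}^{9}(y_t−ȳ)(y_{t+2}−ȳ) = 39.7603
Denominator Σ(y_t−ȳ)² = 122.1818
r_2 = 39.7603 / 122.1818 = 0.325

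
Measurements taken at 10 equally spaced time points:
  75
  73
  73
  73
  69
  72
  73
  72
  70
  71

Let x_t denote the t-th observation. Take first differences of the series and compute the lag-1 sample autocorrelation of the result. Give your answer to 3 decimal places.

-0.337

First differences Δx: -2, 0, 0, -4, 3, 1, -1, -2, 1
Mean of differences = -0.4444
Numerator Σ(Δx_t−Δx̄)(Δx_{t+1}−Δx̄) = -11.5309
Denominator Σ(Δx_t−Δx̄)² = 34.2222
r_1(Δx) = -11.5309 / 34.2222 = -0.337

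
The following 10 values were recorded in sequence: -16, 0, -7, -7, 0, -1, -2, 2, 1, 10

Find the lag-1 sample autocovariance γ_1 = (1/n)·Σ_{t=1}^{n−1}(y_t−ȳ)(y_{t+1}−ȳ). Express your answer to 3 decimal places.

2.700

Mean ȳ = (-16 + 0 − 7 − 7 + 0 − 1 − 2 + 2 + 1 + 10)/10 = -2.0000
Σ_{t=1}^{9}(y_t−ȳ)(y_{t+1}−ȳ) = 27.0000
γ_1 = 27.0000 / 10 = 2.700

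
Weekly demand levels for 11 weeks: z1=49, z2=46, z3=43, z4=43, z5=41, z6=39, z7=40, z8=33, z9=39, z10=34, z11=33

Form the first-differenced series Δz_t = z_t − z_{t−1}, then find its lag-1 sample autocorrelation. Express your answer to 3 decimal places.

First differences Δz: -3, -3, 0, -2, -2, 1, -7, 6, -5, -1
Mean of differences = -1.6000
Numerator Σ(Δz_t−Δz̄)(Δz_{t+1}−Δz̄) = -84.7600
Denominator Σ(Δz_t−Δz̄)² = 112.4000
r_1(Δz) = -84.7600 / 112.4000 = -0.754

-0.754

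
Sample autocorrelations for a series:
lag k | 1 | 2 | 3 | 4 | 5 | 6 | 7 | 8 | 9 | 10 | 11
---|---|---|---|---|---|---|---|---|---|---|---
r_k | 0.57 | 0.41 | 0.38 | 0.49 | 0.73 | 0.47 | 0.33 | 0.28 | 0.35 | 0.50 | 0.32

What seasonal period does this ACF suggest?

The largest autocorrelation is r_5 = 0.73; the remaining lags stay at or below 0.57. The elevated value at lag 1 (0.57), dropping to 0.41 at lag 2, reflects decaying short-term dependence rather than seasonality.
The dominant spike at lag 5 indicates a seasonal period of 5.

5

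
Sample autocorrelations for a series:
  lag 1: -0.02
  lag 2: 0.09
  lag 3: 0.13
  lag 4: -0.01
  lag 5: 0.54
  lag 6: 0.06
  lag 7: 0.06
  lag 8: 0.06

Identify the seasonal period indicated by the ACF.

The largest autocorrelation is r_5 = 0.54; the remaining lags stay at or below 0.13.
The dominant spike at lag 5 indicates a seasonal period of 5.

5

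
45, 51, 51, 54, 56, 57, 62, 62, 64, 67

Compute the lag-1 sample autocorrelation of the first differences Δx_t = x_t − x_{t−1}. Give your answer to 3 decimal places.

-0.548

First differences Δx: 6, 0, 3, 2, 1, 5, 0, 2, 3
Mean of differences = 2.4444
Numerator Σ(Δx_t−Δx̄)(Δx_{t+1}−Δx̄) = -18.7531
Denominator Σ(Δx_t−Δx̄)² = 34.2222
r_1(Δx) = -18.7531 / 34.2222 = -0.548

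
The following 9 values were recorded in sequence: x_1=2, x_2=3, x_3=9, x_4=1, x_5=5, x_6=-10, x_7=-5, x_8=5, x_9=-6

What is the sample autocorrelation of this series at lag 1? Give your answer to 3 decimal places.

Mean x̄ = (2 + 3 + 9 + 1 + 5 − 10 − 5 + 5 − 6)/9 = 0.4444
Numerator Σ_{t=1}^{8}(x_t−x̄)(x_{t+1}−x̄) = -11.7531
Denominator Σ(x_t−x̄)² = 304.2222
r_1 = -11.7531 / 304.2222 = -0.039

-0.039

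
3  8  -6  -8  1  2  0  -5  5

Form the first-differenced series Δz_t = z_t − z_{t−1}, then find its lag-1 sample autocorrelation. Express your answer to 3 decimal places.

-0.206

First differences Δz: 5, -14, -2, 9, 1, -2, -5, 10
Mean of differences = 0.2500
Numerator Σ(Δz_t−Δz̄)(Δz_{t+1}−Δz̄) = -89.8125
Denominator Σ(Δz_t−Δz̄)² = 435.5000
r_1(Δz) = -89.8125 / 435.5000 = -0.206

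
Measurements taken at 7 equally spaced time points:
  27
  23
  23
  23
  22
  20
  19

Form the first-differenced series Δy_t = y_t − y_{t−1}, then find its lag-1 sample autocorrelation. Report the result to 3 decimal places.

First differences Δy: -4, 0, 0, -1, -2, -1
Mean of differences = -1.3333
Numerator Σ(Δy_t−Δȳ)(Δy_{t+1}−Δȳ) = -1.7778
Denominator Σ(Δy_t−Δȳ)² = 11.3333
r_1(Δy) = -1.7778 / 11.3333 = -0.157

-0.157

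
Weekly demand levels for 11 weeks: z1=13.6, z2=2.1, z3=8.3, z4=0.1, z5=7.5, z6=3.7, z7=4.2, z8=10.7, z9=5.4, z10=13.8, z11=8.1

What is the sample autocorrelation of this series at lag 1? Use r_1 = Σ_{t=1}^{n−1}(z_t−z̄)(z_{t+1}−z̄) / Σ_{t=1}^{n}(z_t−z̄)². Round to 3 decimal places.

Mean z̄ = (13.6 + 2.1 + 8.3 + 0.1 + 7.5 + 3.7 + 4.2 + 10.7 + 5.4 + 13.8 + 8.1)/11 = 7.0455
Numerator Σ_{t=1}^{10}(z_t−z̄)(z_{t+1}−z̄) = -62.8948
Denominator Σ(z_t−z̄)² = 199.5273
r_1 = -62.8948 / 199.5273 = -0.315

-0.315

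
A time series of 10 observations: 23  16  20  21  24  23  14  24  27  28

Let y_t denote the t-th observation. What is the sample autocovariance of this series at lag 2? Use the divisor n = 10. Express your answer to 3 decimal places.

Mean ȳ = (23 + 16 + 20 + 21 + 24 + 23 + 14 + 24 + 27 + 28)/10 = 22.0000
Σ_{t=1}^{8}(y_t−ȳ)(y_{t+2}−ȳ) = -43.0000
γ_2 = -43.0000 / 10 = -4.300

-4.300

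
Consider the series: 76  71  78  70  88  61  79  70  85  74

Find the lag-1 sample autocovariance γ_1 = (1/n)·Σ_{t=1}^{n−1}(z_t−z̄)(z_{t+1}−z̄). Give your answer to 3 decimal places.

Mean z̄ = (76 + 71 + 78 + 70 + 88 + 61 + 79 + 70 + 85 + 74)/10 = 75.2000
Σ_{t=1}^{9}(z_t−z̄)(z_{t+1}−z̄) = -414.4400
γ_1 = -414.4400 / 10 = -41.444

-41.444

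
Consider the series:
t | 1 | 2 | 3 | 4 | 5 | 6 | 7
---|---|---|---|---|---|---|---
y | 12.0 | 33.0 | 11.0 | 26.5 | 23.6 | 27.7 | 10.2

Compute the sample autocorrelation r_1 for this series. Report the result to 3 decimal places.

Mean ȳ = (12.0 + 33.0 + 11.0 + 26.5 + 23.6 + 27.7 + 10.2)/7 = 20.5714
Deviations from mean: -8.5714, 12.4286, -9.5714, 5.9286, 3.0286, 7.1286, -10.3714
Numerator Σ_{t=1}^{6}(y_t−ȳ)(y_{t+1}−ȳ) = -316.6237
Denominator Σ(y_t−ȳ)² = 522.2543
r_1 = -316.6237 / 522.2543 = -0.606

-0.606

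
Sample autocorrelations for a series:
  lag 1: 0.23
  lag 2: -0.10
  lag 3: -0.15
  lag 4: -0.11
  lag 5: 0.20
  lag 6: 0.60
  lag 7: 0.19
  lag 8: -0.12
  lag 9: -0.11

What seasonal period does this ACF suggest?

6

The largest autocorrelation is r_6 = 0.60; the remaining lags stay at or below 0.23.
The dominant spike at lag 6 indicates a seasonal period of 6.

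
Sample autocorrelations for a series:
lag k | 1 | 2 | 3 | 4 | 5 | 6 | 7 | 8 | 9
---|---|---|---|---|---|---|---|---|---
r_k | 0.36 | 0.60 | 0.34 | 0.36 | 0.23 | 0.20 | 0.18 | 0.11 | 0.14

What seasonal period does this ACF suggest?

The largest autocorrelation is r_2 = 0.60; the remaining lags stay at or below 0.36.
The dominant spike at lag 2 indicates a seasonal period of 2.

2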